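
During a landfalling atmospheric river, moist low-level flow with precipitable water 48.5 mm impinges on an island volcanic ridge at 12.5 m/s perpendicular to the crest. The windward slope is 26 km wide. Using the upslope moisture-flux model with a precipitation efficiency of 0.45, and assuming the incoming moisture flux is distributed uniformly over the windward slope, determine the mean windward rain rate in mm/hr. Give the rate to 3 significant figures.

Incoming column moisture flux per unit ridge length: F = V × PW = 12.5 × 48.5 = 606.25 mm·m/s.
Spread over the 26 km slope with efficiency ε = 0.45: R = ε·F/W = 0.45 × 606.25 / 26000 m = 1.049e-02 mm/s.
R = 1.049e-02 × 3600 = 37.8 mm/hr.

R ≈ 37.8 mm/hr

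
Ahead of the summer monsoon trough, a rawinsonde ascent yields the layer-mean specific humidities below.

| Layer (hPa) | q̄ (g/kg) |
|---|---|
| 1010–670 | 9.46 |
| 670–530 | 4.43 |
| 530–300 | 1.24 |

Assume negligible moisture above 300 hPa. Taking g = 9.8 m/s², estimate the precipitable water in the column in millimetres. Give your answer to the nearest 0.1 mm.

PW ≈ 42.1 mm

Precipitable water is the column-integrated vapour mass per unit area: PW = (1/g) Σ q̄ Δp, with q in kg/kg and Δp in Pa (1 kg/m² of water = 1 mm).
Layer 1010–670 hPa: Δp = 340 hPa = 34000 Pa, q̄ = 0.00946 kg/kg → 0.00946 × 34000 / 9.8 = 32.82 mm
Layer 670–530 hPa: Δp = 140 hPa = 14000 Pa, q̄ = 0.00443 kg/kg → 0.00443 × 14000 / 9.8 = 6.33 mm
Layer 530–300 hPa: Δp = 230 hPa = 23000 Pa, q̄ = 0.00124 kg/kg → 0.00124 × 23000 / 9.8 = 2.91 mm
PW = 32.82 + 6.33 + 2.91 = 42.06 ≈ 42.1 mm.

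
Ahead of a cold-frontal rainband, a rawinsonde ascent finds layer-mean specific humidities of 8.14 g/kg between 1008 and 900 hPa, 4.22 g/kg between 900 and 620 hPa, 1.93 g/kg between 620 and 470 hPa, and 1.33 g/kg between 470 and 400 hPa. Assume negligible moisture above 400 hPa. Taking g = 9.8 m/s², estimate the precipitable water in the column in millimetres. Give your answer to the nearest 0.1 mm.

Precipitable water is the column-integrated vapour mass per unit area: PW = (1/g) Σ q̄ Δp, with q in kg/kg and Δp in Pa (1 kg/m² of water = 1 mm).
Layer 1008–900 hPa: Δp = 108 hPa = 10800 Pa, q̄ = 0.00814 kg/kg → 0.00814 × 10800 / 9.8 = 8.97 mm
Layer 900–620 hPa: Δp = 280 hPa = 28000 Pa, q̄ = 0.00422 kg/kg → 0.00422 × 28000 / 9.8 = 12.06 mm
Layer 620–470 hPa: Δp = 150 hPa = 15000 Pa, q̄ = 0.00193 kg/kg → 0.00193 × 15000 / 9.8 = 2.95 mm
Layer 470–400 hPa: Δp = 70 hPa = 7000 Pa, q̄ = 0.00133 kg/kg → 0.00133 × 7000 / 9.8 = 0.95 mm
PW = 8.97 + 12.06 + 2.95 + 0.95 = 24.93 ≈ 24.9 mm.

PW ≈ 24.9 mm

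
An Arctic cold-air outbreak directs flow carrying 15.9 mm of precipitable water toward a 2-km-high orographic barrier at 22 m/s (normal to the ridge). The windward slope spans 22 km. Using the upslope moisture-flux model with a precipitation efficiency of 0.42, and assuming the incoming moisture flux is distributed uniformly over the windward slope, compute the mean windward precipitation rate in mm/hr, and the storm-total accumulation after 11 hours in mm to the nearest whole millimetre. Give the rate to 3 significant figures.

R ≈ 24.0 mm/hr; total ≈ 264 mm

Incoming column moisture flux per unit ridge length: F = V × PW = 22 × 15.9 = 349.8 mm·m/s.
Spread over the 22 km slope with efficiency ε = 0.42: R = ε·F/W = 0.42 × 349.8 / 22000 m = 6.678e-03 mm/s.
R = 6.678e-03 × 3600 = 24.0 mm/hr.
Over 11 h: total = 24.0 × 11 = 264 mm.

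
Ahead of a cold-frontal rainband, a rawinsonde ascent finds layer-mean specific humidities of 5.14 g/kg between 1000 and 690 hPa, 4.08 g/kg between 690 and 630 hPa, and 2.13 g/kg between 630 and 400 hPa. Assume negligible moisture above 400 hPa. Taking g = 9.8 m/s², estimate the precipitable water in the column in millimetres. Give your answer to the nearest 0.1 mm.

Precipitable water is the column-integrated vapour mass per unit area: PW = (1/g) Σ q̄ Δp, with q in kg/kg and Δp in Pa (1 kg/m² of water = 1 mm).
Layer 1000–690 hPa: Δp = 310 hPa = 31000 Pa, q̄ = 0.00514 kg/kg → 0.00514 × 31000 / 9.8 = 16.26 mm
Layer 690–630 hPa: Δp = 60 hPa = 6000 Pa, q̄ = 0.00408 kg/kg → 0.00408 × 6000 / 9.8 = 2.50 mm
Layer 630–400 hPa: Δp = 230 hPa = 23000 Pa, q̄ = 0.00213 kg/kg → 0.00213 × 23000 / 9.8 = 5.00 mm
PW = 16.26 + 2.50 + 5.00 = 23.76 ≈ 23.8 mm.

PW ≈ 23.8 mm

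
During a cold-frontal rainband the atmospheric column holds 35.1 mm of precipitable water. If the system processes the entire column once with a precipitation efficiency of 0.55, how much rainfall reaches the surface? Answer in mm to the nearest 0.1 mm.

Rainfall = ε × PW = 0.55 × 35.1 = 19.3 mm.

rainfall ≈ 19.3 mm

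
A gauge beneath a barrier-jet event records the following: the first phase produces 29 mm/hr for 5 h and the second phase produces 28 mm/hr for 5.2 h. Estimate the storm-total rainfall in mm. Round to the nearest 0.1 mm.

Total = Σ Rᵢ Δtᵢ = 29 × 5 + 28 × 5.2
      = 145 + 145.6 = 290.6 mm.

total ≈ 290.6 mm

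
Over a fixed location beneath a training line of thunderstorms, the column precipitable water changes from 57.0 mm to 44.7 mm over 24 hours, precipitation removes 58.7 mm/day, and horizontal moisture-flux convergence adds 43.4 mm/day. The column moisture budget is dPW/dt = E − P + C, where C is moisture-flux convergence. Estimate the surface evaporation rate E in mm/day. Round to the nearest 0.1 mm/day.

dPW/dt = (44.7 − 57.0) mm / (24/24 day) = -12.300 mm/day.
E = dPW/dt + P − C = (-12.300) + 58.7 − (43.4) = 3.0 mm/day.

E ≈ 3.0 mm/day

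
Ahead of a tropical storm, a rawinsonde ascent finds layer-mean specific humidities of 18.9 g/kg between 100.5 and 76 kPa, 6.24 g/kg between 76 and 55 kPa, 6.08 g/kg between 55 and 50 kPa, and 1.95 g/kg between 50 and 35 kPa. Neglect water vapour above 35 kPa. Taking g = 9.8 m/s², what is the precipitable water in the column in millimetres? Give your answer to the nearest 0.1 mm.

PW ≈ 66.7 mm

Precipitable water is the column-integrated vapour mass per unit area: PW = (1/g) Σ q̄ Δp, with q in kg/kg and Δp in Pa (1 kg/m² of water = 1 mm).
Layer 100.5–76 kPa: Δp = 245 hPa = 24500 Pa, q̄ = 0.0189 kg/kg → 0.0189 × 24500 / 9.8 = 47.25 mm
Layer 76–55 kPa: Δp = 210 hPa = 21000 Pa, q̄ = 0.00624 kg/kg → 0.00624 × 21000 / 9.8 = 13.37 mm
Layer 55–50 kPa: Δp = 50 hPa = 5000 Pa, q̄ = 0.00608 kg/kg → 0.00608 × 5000 / 9.8 = 3.10 mm
Layer 50–35 kPa: Δp = 150 hPa = 15000 Pa, q̄ = 0.00195 kg/kg → 0.00195 × 15000 / 9.8 = 2.98 mm
PW = 47.25 + 13.37 + 3.10 + 2.98 = 66.70 ≈ 66.7 mm.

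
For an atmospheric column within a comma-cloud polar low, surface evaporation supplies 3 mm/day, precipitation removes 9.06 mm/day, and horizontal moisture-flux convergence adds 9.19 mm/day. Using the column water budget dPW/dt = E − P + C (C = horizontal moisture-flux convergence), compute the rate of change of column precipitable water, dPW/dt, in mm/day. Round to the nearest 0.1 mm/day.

dPW/dt = E − P + C = 3 − 9.06 + (9.19) = 3.1 mm/day.

dPW/dt ≈ 3.1 mm/day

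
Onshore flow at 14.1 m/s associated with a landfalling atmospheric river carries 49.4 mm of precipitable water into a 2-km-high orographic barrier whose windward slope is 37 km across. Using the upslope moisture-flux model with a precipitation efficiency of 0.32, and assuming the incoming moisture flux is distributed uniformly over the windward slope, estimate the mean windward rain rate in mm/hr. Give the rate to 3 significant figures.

Incoming column moisture flux per unit ridge length: F = V × PW = 14.1 × 49.4 = 696.54 mm·m/s.
Spread over the 37 km slope with efficiency ε = 0.32: R = ε·F/W = 0.32 × 696.54 / 37000 m = 6.024e-03 mm/s.
R = 6.024e-03 × 3600 = 21.7 mm/hr.

R ≈ 21.7 mm/hr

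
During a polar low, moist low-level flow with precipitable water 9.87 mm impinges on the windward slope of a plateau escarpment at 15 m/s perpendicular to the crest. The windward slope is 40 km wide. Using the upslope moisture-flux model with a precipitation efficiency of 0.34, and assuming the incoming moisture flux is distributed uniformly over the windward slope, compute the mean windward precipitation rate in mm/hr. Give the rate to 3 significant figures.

R ≈ 4.53 mm/hr

Incoming column moisture flux per unit ridge length: F = V × PW = 15 × 9.87 = 148.05 mm·m/s.
Spread over the 40 km slope with efficiency ε = 0.34: R = ε·F/W = 0.34 × 148.05 / 40000 m = 1.258e-03 mm/s.
R = 1.258e-03 × 3600 = 4.53 mm/hr.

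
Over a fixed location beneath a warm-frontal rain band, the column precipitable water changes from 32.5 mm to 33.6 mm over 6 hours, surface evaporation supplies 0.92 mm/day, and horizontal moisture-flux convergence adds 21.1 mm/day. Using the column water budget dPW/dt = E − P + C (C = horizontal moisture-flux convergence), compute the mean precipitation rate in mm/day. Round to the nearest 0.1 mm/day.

dPW/dt = (33.6 − 32.5) mm / (6/24 day) = +4.400 mm/day.
P = E + C − dPW/dt = 0.92 + (21.1) − (+4.400) = 17.6 mm/day.

P ≈ 17.6 mm/day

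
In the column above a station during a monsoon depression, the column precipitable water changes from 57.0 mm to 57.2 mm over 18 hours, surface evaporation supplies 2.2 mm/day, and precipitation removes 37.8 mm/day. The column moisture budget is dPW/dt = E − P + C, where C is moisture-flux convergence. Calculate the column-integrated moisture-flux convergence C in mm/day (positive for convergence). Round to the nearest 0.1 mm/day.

C ≈ 35.9 mm/day

dPW/dt = (57.2 − 57.0) mm / (18/24 day) = +0.267 mm/day.
C = dPW/dt − E + P = (+0.267) − 2.2 + 37.8 = 35.9 mm/day.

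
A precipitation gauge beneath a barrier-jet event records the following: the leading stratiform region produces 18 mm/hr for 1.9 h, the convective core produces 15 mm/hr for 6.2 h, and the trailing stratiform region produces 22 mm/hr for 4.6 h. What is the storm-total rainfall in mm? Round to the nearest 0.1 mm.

total ≈ 228.4 mm

Total = Σ Rᵢ Δtᵢ = 18 × 1.9 + 15 × 6.2 + 22 × 4.6
      = 34.2 + 93 + 101.2 = 228.4 mm.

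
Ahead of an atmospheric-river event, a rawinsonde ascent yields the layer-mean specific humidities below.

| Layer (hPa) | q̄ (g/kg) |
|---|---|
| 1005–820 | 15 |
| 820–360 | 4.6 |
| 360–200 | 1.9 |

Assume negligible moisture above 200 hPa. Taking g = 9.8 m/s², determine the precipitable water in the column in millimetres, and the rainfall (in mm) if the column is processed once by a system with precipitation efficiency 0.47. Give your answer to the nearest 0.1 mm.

Precipitable water is the column-integrated vapour mass per unit area: PW = (1/g) Σ q̄ Δp, with q in kg/kg and Δp in Pa (1 kg/m² of water = 1 mm).
Layer 1005–820 hPa: Δp = 185 hPa = 18500 Pa, q̄ = 0.015 kg/kg → 0.015 × 18500 / 9.8 = 28.32 mm
Layer 820–360 hPa: Δp = 460 hPa = 46000 Pa, q̄ = 0.0046 kg/kg → 0.0046 × 46000 / 9.8 = 21.59 mm
Layer 360–200 hPa: Δp = 160 hPa = 16000 Pa, q̄ = 0.0019 kg/kg → 0.0019 × 16000 / 9.8 = 3.10 mm
PW = 28.32 + 21.59 + 3.10 = 53.01 ≈ 53.0 mm.
Rainfall = ε × PW = 0.47 × 53.0 = 24.9 mm.

PW ≈ 53.0 mm; rainfall ≈ 24.9 mm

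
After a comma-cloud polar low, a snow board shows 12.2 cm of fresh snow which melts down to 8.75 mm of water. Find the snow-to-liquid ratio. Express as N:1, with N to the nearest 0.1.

ratio ≈ 13.9

Ratio = snow depth / SWE = 122 mm / 8.75 mm = 13.9, i.e. 13.9:1.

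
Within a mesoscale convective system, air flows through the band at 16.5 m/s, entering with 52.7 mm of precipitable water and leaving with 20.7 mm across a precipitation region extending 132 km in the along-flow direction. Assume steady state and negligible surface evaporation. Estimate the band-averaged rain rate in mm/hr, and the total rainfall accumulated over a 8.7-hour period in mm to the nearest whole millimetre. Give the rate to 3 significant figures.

R ≈ 14.4 mm/hr; total ≈ 125 mm

Column moisture flux per unit crosswind length is F = V × PW.
Inflow: F_in = 16.5 × 52.7 = 869.55 mm·m/s
Outflow: F_out = 16.5 × 20.7 = 341.55 mm·m/s
Steady-state rate R = (F_in − F_out)/L = (869.55 − 341.55) / 132000 m = 4.000e-03 mm/s.
R = 4.000e-03 × 3600 = 14.4 mm/hr.
Over 8.7 h: total = 14.4 × 8.7 = 125.28 ≈ 125 mm.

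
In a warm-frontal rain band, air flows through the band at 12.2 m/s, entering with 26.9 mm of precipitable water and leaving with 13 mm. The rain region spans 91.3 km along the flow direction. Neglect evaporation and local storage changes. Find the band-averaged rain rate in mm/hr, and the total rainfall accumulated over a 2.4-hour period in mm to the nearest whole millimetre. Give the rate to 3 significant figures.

R ≈ 6.69 mm/hr; total ≈ 16 mm

Column moisture flux per unit crosswind length is F = V × PW.
Inflow: F_in = 12.2 × 26.9 = 328.18 mm·m/s
Outflow: F_out = 12.2 × 13 = 158.6 mm·m/s
Steady-state rate R = (F_in − F_out)/L = (328.18 − 158.6) / 91300 m = 1.857e-03 mm/s.
R = 1.857e-03 × 3600 = 6.69 mm/hr.
Over 2.4 h: total = 6.69 × 2.4 = 16.056 ≈ 16 mm.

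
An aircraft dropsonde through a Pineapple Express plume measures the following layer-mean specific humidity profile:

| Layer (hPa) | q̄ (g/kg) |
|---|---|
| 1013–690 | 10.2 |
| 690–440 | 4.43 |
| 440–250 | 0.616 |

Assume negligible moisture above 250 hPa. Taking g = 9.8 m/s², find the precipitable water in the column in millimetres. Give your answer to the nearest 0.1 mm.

Precipitable water is the column-integrated vapour mass per unit area: PW = (1/g) Σ q̄ Δp, with q in kg/kg and Δp in Pa (1 kg/m² of water = 1 mm).
Layer 1013–690 hPa: Δp = 323 hPa = 32300 Pa, q̄ = 0.0102 kg/kg → 0.0102 × 32300 / 9.8 = 33.62 mm
Layer 690–440 hPa: Δp = 250 hPa = 25000 Pa, q̄ = 0.00443 kg/kg → 0.00443 × 25000 / 9.8 = 11.30 mm
Layer 440–250 hPa: Δp = 190 hPa = 19000 Pa, q̄ = 0.000616 kg/kg → 0.000616 × 19000 / 9.8 = 1.19 mm
PW = 33.62 + 11.30 + 1.19 = 46.11 ≈ 46.1 mm.

PW ≈ 46.1 mm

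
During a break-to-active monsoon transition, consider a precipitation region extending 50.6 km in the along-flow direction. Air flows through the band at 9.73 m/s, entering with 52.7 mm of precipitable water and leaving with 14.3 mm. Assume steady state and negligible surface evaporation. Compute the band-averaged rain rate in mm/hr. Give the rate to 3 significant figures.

Column moisture flux per unit crosswind length is F = V × PW.
Inflow: F_in = 9.73 × 52.7 = 512.771 mm·m/s
Outflow: F_out = 9.73 × 14.3 = 139.139 mm·m/s
Steady-state rate R = (F_in − F_out)/L = (512.771 − 139.139) / 50600 m = 7.384e-03 mm/s.
R = 7.384e-03 × 3600 = 26.6 mm/hr.

R ≈ 26.6 mm/hr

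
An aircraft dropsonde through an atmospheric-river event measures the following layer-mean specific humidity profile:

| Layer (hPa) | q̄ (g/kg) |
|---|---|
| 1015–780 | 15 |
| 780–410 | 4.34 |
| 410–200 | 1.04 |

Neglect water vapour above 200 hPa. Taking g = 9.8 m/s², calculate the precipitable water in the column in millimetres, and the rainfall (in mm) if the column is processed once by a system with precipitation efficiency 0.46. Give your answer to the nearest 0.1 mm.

PW ≈ 54.6 mm; rainfall ≈ 25.1 mm

Precipitable water is the column-integrated vapour mass per unit area: PW = (1/g) Σ q̄ Δp, with q in kg/kg and Δp in Pa (1 kg/m² of water = 1 mm).
Layer 1015–780 hPa: Δp = 235 hPa = 23500 Pa, q̄ = 0.015 kg/kg → 0.015 × 23500 / 9.8 = 35.97 mm
Layer 780–410 hPa: Δp = 370 hPa = 37000 Pa, q̄ = 0.00434 kg/kg → 0.00434 × 37000 / 9.8 = 16.39 mm
Layer 410–200 hPa: Δp = 210 hPa = 21000 Pa, q̄ = 0.00104 kg/kg → 0.00104 × 21000 / 9.8 = 2.23 mm
PW = 35.97 + 16.39 + 2.23 = 54.59 ≈ 54.6 mm.
Rainfall = ε × PW = 0.46 × 54.6 = 25.1 mm.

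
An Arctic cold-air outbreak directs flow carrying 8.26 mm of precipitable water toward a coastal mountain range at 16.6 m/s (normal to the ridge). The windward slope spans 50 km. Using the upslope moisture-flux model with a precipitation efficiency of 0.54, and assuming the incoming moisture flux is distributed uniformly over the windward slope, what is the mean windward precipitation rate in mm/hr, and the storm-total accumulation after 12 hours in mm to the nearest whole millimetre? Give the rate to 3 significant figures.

Incoming column moisture flux per unit ridge length: F = V × PW = 16.6 × 8.26 = 137.116 mm·m/s.
Spread over the 50 km slope with efficiency ε = 0.54: R = ε·F/W = 0.54 × 137.116 / 50000 m = 1.481e-03 mm/s.
R = 1.481e-03 × 3600 = 5.33 mm/hr.
Over 12 h: total = 5.33 × 12 = 63.96 ≈ 64 mm.

R ≈ 5.33 mm/hr; total ≈ 64 mm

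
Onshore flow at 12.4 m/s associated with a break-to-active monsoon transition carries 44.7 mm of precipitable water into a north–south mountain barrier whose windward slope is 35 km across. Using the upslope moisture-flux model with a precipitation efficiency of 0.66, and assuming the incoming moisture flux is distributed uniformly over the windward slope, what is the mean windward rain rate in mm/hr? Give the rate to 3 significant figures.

R ≈ 37.6 mm/hr

Incoming column moisture flux per unit ridge length: F = V × PW = 12.4 × 44.7 = 554.28 mm·m/s.
Spread over the 35 km slope with efficiency ε = 0.66: R = ε·F/W = 0.66 × 554.28 / 35000 m = 1.045e-02 mm/s.
R = 1.045e-02 × 3600 = 37.6 mm/hr.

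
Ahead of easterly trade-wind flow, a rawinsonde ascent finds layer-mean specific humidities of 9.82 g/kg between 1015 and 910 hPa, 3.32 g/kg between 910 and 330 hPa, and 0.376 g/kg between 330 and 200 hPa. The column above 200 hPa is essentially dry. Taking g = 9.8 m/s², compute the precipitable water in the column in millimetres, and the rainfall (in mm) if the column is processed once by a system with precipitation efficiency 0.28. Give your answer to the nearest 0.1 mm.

PW ≈ 30.7 mm; rainfall ≈ 8.6 mm

Precipitable water is the column-integrated vapour mass per unit area: PW = (1/g) Σ q̄ Δp, with q in kg/kg and Δp in Pa (1 kg/m² of water = 1 mm).
Layer 1015–910 hPa: Δp = 105 hPa = 10500 Pa, q̄ = 0.00982 kg/kg → 0.00982 × 10500 / 9.8 = 10.52 mm
Layer 910–330 hPa: Δp = 580 hPa = 58000 Pa, q̄ = 0.00332 kg/kg → 0.00332 × 58000 / 9.8 = 19.65 mm
Layer 330–200 hPa: Δp = 130 hPa = 13000 Pa, q̄ = 0.000376 kg/kg → 0.000376 × 13000 / 9.8 = 0.50 mm
PW = 10.52 + 19.65 + 0.50 = 30.67 ≈ 30.7 mm.
Rainfall = ε × PW = 0.28 × 30.7 = 8.6 mm.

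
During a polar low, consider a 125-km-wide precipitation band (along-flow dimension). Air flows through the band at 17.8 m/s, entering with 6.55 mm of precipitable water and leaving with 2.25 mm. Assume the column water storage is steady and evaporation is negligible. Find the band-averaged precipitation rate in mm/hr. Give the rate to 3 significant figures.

R ≈ 2.20 mm/hr

Column moisture flux per unit crosswind length is F = V × PW.
Inflow: F_in = 17.8 × 6.55 = 116.59 mm·m/s
Outflow: F_out = 17.8 × 2.25 = 40.05 mm·m/s
Steady-state rate R = (F_in − F_out)/L = (116.59 − 40.05) / 125000 m = 6.123e-04 mm/s.
R = 6.123e-04 × 3600 = 2.20 mm/hr.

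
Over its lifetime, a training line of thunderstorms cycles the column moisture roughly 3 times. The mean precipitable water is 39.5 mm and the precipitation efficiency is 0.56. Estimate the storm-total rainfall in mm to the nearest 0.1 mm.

rainfall ≈ 66.4 mm

Each cycle deposits ε × PW = 0.56 × 39.5 = 22.12 mm.
Over 3 cycles: 3 × 22.12 = 66.4 mm.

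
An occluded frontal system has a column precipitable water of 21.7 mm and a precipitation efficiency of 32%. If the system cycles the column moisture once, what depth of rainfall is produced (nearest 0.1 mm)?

rainfall ≈ 6.9 mm

Rainfall = ε × PW = 0.32 × 21.7 = 6.9 mm.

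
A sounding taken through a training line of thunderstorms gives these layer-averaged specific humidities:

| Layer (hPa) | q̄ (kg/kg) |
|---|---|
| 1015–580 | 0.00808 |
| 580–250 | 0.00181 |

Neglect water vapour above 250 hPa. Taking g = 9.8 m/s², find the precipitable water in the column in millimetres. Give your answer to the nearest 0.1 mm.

PW ≈ 42.0 mm

Precipitable water is the column-integrated vapour mass per unit area: PW = (1/g) Σ q̄ Δp, with q in kg/kg and Δp in Pa (1 kg/m² of water = 1 mm).
Layer 1015–580 hPa: Δp = 435 hPa = 43500 Pa, q̄ = 0.00808 kg/kg → 0.00808 × 43500 / 9.8 = 35.87 mm
Layer 580–250 hPa: Δp = 330 hPa = 33000 Pa, q̄ = 0.00181 kg/kg → 0.00181 × 33000 / 9.8 = 6.09 mm
PW = 35.87 + 6.09 = 41.96 ≈ 42.0 mm.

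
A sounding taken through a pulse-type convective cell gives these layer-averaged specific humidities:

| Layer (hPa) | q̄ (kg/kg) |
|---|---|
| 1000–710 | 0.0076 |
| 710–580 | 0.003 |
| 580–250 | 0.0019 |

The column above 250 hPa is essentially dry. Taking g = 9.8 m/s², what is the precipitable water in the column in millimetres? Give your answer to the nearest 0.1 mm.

PW ≈ 32.9 mm

Precipitable water is the column-integrated vapour mass per unit area: PW = (1/g) Σ q̄ Δp, with q in kg/kg and Δp in Pa (1 kg/m² of water = 1 mm).
Layer 1000–710 hPa: Δp = 290 hPa = 29000 Pa, q̄ = 0.0076 kg/kg → 0.0076 × 29000 / 9.8 = 22.49 mm
Layer 710–580 hPa: Δp = 130 hPa = 13000 Pa, q̄ = 0.003 kg/kg → 0.003 × 13000 / 9.8 = 3.98 mm
Layer 580–250 hPa: Δp = 330 hPa = 33000 Pa, q̄ = 0.0019 kg/kg → 0.0019 × 33000 / 9.8 = 6.40 mm
PW = 22.49 + 3.98 + 6.40 = 32.87 ≈ 32.9 mm.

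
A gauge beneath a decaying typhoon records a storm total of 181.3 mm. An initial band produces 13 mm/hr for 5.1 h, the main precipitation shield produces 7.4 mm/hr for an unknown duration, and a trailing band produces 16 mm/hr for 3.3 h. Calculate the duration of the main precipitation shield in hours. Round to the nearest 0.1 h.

Known phases: 13 × 5.1 + 16 × 3.3 = 66.3 + 52.8 = 119.1 mm.
Remaining depth = 181.3 − 119.1 = 62.2 mm.
Duration = 62.2 / 7.4 = 8.4 h.

duration ≈ 8.4 h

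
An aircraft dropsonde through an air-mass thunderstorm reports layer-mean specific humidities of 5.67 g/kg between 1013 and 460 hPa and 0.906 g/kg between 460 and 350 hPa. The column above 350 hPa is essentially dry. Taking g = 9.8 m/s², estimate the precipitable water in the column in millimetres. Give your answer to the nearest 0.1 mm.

Precipitable water is the column-integrated vapour mass per unit area: PW = (1/g) Σ q̄ Δp, with q in kg/kg and Δp in Pa (1 kg/m² of water = 1 mm).
Layer 1013–460 hPa: Δp = 553 hPa = 55300 Pa, q̄ = 0.00567 kg/kg → 0.00567 × 55300 / 9.8 = 31.99 mm
Layer 460–350 hPa: Δp = 110 hPa = 11000 Pa, q̄ = 0.000906 kg/kg → 0.000906 × 11000 / 9.8 = 1.02 mm
PW = 31.99 + 1.02 = 33.01 ≈ 33.0 mm.

PW ≈ 33.0 mm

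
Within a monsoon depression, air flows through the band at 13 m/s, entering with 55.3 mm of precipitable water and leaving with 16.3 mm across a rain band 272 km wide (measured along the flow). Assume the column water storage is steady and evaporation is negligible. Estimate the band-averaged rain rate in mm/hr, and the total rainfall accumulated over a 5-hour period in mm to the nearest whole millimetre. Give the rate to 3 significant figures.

Column moisture flux per unit crosswind length is F = V × PW.
Inflow: F_in = 13 × 55.3 = 718.9 mm·m/s
Outflow: F_out = 13 × 16.3 = 211.9 mm·m/s
Steady-state rate R = (F_in − F_out)/L = (718.9 − 211.9) / 272000 m = 1.864e-03 mm/s.
R = 1.864e-03 × 3600 = 6.71 mm/hr.
Over 5 h: total = 6.71 × 5 = 33.55 ≈ 34 mm.

R ≈ 6.71 mm/hr; total ≈ 34 mm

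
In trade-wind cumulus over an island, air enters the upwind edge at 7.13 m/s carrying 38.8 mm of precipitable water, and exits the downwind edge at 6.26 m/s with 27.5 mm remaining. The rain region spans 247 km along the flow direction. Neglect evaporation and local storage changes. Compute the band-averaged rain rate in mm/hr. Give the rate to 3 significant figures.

Column moisture flux per unit crosswind length is F = V × PW.
Inflow: F_in = 7.13 × 38.8 = 276.644 mm·m/s
Outflow: F_out = 6.26 × 27.5 = 172.15 mm·m/s
Steady-state rate R = (F_in − F_out)/L = (276.644 − 172.15) / 247000 m = 4.231e-04 mm/s.
R = 4.231e-04 × 3600 = 1.52 mm/hr.

R ≈ 1.52 mm/hr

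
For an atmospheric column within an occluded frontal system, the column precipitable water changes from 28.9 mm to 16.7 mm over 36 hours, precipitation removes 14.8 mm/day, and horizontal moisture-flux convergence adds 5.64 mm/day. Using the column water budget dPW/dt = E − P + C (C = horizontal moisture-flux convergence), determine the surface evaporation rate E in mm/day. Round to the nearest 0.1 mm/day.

E ≈ 1.0 mm/day

dPW/dt = (16.7 − 28.9) mm / (36/24 day) = -8.133 mm/day.
E = dPW/dt + P − C = (-8.133) + 14.8 − (5.64) = 1.0 mm/day.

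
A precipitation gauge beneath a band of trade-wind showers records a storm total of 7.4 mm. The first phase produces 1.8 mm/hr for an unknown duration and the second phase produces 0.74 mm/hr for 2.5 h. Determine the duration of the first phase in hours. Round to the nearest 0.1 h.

Known phases: 0.74 × 2.5 = 1.85 mm.
Remaining depth = 7.4 − 1.85 = 5.55 mm.
Duration = 5.55 / 1.8 = 3.1 h.

duration ≈ 3.1 h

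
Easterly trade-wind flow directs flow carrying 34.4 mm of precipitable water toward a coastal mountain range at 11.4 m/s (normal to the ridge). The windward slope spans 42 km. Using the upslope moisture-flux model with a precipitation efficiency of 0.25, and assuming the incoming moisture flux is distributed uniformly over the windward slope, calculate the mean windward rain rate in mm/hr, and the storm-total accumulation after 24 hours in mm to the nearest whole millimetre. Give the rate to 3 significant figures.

Incoming column moisture flux per unit ridge length: F = V × PW = 11.4 × 34.4 = 392.16 mm·m/s.
Spread over the 42 km slope with efficiency ε = 0.25: R = ε·F/W = 0.25 × 392.16 / 42000 m = 2.334e-03 mm/s.
R = 2.334e-03 × 3600 = 8.40 mm/hr.
Over 24 h: total = 8.40 × 24 = 201.6 ≈ 202 mm.

R ≈ 8.40 mm/hr; total ≈ 202 mm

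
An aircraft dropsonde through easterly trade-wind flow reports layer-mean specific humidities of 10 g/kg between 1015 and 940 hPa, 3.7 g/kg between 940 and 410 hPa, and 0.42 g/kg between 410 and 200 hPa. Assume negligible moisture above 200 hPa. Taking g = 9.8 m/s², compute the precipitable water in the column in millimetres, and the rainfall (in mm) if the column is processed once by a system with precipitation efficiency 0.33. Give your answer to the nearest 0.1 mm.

Precipitable water is the column-integrated vapour mass per unit area: PW = (1/g) Σ q̄ Δp, with q in kg/kg and Δp in Pa (1 kg/m² of water = 1 mm).
Layer 1015–940 hPa: Δp = 75 hPa = 7500 Pa, q̄ = 0.01 kg/kg → 0.01 × 7500 / 9.8 = 7.65 mm
Layer 940–410 hPa: Δp = 530 hPa = 53000 Pa, q̄ = 0.0037 kg/kg → 0.0037 × 53000 / 9.8 = 20.01 mm
Layer 410–200 hPa: Δp = 210 hPa = 21000 Pa, q̄ = 0.00042 kg/kg → 0.00042 × 21000 / 9.8 = 0.90 mm
PW = 7.65 + 20.01 + 0.90 = 28.56 ≈ 28.6 mm.
Rainfall = ε × PW = 0.33 × 28.6 = 9.4 mm.

PW ≈ 28.6 mm; rainfall ≈ 9.4 mm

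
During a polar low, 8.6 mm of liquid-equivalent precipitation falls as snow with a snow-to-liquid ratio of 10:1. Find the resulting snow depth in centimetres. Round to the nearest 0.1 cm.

snow depth ≈ 8.6 cm

Snow depth = liquid × ratio = 8.6 mm × 10 = 86 mm = 8.6 cm.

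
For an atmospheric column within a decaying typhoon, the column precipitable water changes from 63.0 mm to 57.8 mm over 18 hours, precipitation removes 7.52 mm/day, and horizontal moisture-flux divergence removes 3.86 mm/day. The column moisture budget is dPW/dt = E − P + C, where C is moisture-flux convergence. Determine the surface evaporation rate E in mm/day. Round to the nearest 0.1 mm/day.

dPW/dt = (57.8 − 63.0) mm / (18/24 day) = -6.933 mm/day.
E = dPW/dt + P − C = (-6.933) + 7.52 − (-3.86) = 4.4 mm/day.

E ≈ 4.4 mm/day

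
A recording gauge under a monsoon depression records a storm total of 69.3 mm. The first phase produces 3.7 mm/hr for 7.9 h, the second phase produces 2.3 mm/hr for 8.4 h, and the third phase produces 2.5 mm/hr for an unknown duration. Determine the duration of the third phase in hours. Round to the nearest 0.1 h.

duration ≈ 8.3 h

Known phases: 3.7 × 7.9 + 2.3 × 8.4 = 29.23 + 19.32 = 48.55 mm.
Remaining depth = 69.3 − 48.55 = 20.75 mm.
Duration = 20.75 / 2.5 = 8.3 h.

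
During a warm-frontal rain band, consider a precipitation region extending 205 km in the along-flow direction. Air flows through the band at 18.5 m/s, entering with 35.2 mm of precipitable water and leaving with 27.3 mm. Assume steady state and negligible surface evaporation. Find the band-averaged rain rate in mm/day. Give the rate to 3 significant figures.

R ≈ 61.6 mm/day

Column moisture flux per unit crosswind length is F = V × PW.
Inflow: F_in = 18.5 × 35.2 = 651.2 mm·m/s
Outflow: F_out = 18.5 × 27.3 = 505.05 mm·m/s
Steady-state rate R = (F_in − F_out)/L = (651.2 − 505.05) / 205000 m = 7.129e-04 mm/s.
R = 7.129e-04 × 3600 × 24 = 61.6 mm/day.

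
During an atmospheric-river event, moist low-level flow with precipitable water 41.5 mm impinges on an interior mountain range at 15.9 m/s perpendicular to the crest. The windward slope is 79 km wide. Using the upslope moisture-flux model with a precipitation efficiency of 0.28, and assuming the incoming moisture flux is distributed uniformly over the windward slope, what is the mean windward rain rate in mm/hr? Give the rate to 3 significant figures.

R ≈ 8.42 mm/hr

Incoming column moisture flux per unit ridge length: F = V × PW = 15.9 × 41.5 = 659.85 mm·m/s.
Spread over the 79 km slope with efficiency ε = 0.28: R = ε·F/W = 0.28 × 659.85 / 79000 m = 2.339e-03 mm/s.
R = 2.339e-03 × 3600 = 8.42 mm/hr.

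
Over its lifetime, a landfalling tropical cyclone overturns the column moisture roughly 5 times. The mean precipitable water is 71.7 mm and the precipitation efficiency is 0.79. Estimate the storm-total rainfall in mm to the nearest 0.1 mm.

rainfall ≈ 283.2 mm

Each cycle deposits ε × PW = 0.79 × 71.7 = 56.643 mm.
Over 5 cycles: 5 × 56.643 = 283.2 mm.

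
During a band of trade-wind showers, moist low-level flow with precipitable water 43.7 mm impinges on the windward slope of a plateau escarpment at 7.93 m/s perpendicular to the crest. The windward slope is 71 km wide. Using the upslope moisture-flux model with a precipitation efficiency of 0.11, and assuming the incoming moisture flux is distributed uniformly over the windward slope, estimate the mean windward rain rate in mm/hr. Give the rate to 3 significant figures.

R ≈ 1.93 mm/hr

Incoming column moisture flux per unit ridge length: F = V × PW = 7.93 × 43.7 = 346.541 mm·m/s.
Spread over the 71 km slope with efficiency ε = 0.11: R = ε·F/W = 0.11 × 346.541 / 71000 m = 5.369e-04 mm/s.
R = 5.369e-04 × 3600 = 1.93 mm/hr.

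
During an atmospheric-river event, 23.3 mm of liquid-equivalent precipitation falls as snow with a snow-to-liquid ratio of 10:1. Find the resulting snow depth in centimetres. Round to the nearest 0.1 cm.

Snow depth = liquid × ratio = 23.3 mm × 10 = 233 mm = 23.3 cm.

snow depth ≈ 23.3 cm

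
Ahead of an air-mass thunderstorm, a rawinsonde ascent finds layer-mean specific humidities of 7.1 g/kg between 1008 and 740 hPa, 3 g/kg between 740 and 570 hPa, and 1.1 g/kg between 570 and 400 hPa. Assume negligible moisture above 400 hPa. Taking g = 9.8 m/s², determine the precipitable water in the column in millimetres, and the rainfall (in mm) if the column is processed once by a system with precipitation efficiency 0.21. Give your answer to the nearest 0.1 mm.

PW ≈ 26.5 mm; rainfall ≈ 5.6 mm

Precipitable water is the column-integrated vapour mass per unit area: PW = (1/g) Σ q̄ Δp, with q in kg/kg and Δp in Pa (1 kg/m² of water = 1 mm).
Layer 1008–740 hPa: Δp = 268 hPa = 26800 Pa, q̄ = 0.0071 kg/kg → 0.0071 × 26800 / 9.8 = 19.42 mm
Layer 740–570 hPa: Δp = 170 hPa = 17000 Pa, q̄ = 0.003 kg/kg → 0.003 × 17000 / 9.8 = 5.20 mm
Layer 570–400 hPa: Δp = 170 hPa = 17000 Pa, q̄ = 0.0011 kg/kg → 0.0011 × 17000 / 9.8 = 1.91 mm
PW = 19.42 + 5.20 + 1.91 = 26.53 ≈ 26.5 mm.
Rainfall = ε × PW = 0.21 × 26.5 = 5.6 mm.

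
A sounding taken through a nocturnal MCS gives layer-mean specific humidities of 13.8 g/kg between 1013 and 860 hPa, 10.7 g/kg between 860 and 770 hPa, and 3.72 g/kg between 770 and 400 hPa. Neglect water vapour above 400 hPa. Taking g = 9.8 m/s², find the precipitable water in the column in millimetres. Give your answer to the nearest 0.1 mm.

Precipitable water is the column-integrated vapour mass per unit area: PW = (1/g) Σ q̄ Δp, with q in kg/kg and Δp in Pa (1 kg/m² of water = 1 mm).
Layer 1013–860 hPa: Δp = 153 hPa = 15300 Pa, q̄ = 0.0138 kg/kg → 0.0138 × 15300 / 9.8 = 21.54 mm
Layer 860–770 hPa: Δp = 90 hPa = 9000 Pa, q̄ = 0.0107 kg/kg → 0.0107 × 9000 / 9.8 = 9.83 mm
Layer 770–400 hPa: Δp = 370 hPa = 37000 Pa, q̄ = 0.00372 kg/kg → 0.00372 × 37000 / 9.8 = 14.04 mm
PW = 21.54 + 9.83 + 14.04 = 45.41 ≈ 45.4 mm.

PW ≈ 45.4 mm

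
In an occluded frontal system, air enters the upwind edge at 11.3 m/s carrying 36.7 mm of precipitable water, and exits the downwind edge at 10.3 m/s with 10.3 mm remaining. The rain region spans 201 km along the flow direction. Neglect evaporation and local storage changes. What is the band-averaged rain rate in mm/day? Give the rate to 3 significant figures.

Column moisture flux per unit crosswind length is F = V × PW.
Inflow: F_in = 11.3 × 36.7 = 414.71 mm·m/s
Outflow: F_out = 10.3 × 10.3 = 106.09 mm·m/s
Steady-state rate R = (F_in − F_out)/L = (414.71 − 106.09) / 201000 m = 1.535e-03 mm/s.
R = 1.535e-03 × 3600 × 24 = 133 mm/day.

R ≈ 133 mm/day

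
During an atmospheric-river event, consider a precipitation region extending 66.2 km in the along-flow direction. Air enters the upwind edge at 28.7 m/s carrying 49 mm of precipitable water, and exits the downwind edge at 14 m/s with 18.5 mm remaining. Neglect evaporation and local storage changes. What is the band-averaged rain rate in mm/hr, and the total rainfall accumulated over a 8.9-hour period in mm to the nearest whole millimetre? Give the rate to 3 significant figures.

Column moisture flux per unit crosswind length is F = V × PW.
Inflow: F_in = 28.7 × 49 = 1406.3 mm·m/s
Outflow: F_out = 14 × 18.5 = 259 mm·m/s
Steady-state rate R = (F_in − F_out)/L = (1406.3 − 259) / 66200 m = 1.733e-02 mm/s.
R = 1.733e-02 × 3600 = 62.4 mm/hr.
Over 8.9 h: total = 62.4 × 8.9 = 555.36 ≈ 555 mm.

R ≈ 62.4 mm/hr; total ≈ 555 mm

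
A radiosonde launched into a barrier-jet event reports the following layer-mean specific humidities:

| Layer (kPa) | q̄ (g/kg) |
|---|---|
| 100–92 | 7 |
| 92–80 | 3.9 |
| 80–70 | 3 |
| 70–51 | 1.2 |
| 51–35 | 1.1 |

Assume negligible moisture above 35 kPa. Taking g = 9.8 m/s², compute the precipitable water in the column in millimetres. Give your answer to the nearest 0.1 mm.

PW ≈ 17.7 mm

Precipitable water is the column-integrated vapour mass per unit area: PW = (1/g) Σ q̄ Δp, with q in kg/kg and Δp in Pa (1 kg/m² of water = 1 mm).
Layer 100–92 kPa: Δp = 80 hPa = 8000 Pa, q̄ = 0.007 kg/kg → 0.007 × 8000 / 9.8 = 5.71 mm
Layer 92–80 kPa: Δp = 120 hPa = 12000 Pa, q̄ = 0.0039 kg/kg → 0.0039 × 12000 / 9.8 = 4.78 mm
Layer 80–70 kPa: Δp = 100 hPa = 10000 Pa, q̄ = 0.003 kg/kg → 0.003 × 10000 / 9.8 = 3.06 mm
Layer 70–51 kPa: Δp = 190 hPa = 19000 Pa, q̄ = 0.0012 kg/kg → 0.0012 × 19000 / 9.8 = 2.33 mm
Layer 51–35 kPa: Δp = 160 hPa = 16000 Pa, q̄ = 0.0011 kg/kg → 0.0011 × 16000 / 9.8 = 1.80 mm
PW = 5.71 + 4.78 + 3.06 + 2.33 + 1.80 = 17.68 ≈ 17.7 mm.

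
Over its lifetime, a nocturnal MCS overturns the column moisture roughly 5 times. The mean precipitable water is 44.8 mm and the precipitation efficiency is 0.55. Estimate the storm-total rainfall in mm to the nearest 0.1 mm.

rainfall ≈ 123.2 mm

Each cycle deposits ε × PW = 0.55 × 44.8 = 24.64 mm.
Over 5 cycles: 5 × 24.64 = 123.2 mm.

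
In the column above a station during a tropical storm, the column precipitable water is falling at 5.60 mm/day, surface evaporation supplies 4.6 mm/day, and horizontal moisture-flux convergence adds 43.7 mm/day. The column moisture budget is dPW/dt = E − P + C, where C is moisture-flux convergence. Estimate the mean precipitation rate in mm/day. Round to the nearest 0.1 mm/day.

dPW/dt = -5.60 mm/day.
P = E + C − dPW/dt = 4.6 + (43.7) − (-5.60) = 53.9 mm/day.

P ≈ 53.9 mm/day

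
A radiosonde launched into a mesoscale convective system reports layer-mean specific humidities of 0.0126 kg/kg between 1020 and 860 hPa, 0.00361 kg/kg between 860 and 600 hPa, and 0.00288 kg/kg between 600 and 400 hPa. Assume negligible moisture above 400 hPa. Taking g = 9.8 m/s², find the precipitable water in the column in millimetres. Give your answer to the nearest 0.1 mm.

PW ≈ 36.0 mm

Precipitable water is the column-integrated vapour mass per unit area: PW = (1/g) Σ q̄ Δp, with q in kg/kg and Δp in Pa (1 kg/m² of water = 1 mm).
Layer 1020–860 hPa: Δp = 160 hPa = 16000 Pa, q̄ = 0.0126 kg/kg → 0.0126 × 16000 / 9.8 = 20.57 mm
Layer 860–600 hPa: Δp = 260 hPa = 26000 Pa, q̄ = 0.00361 kg/kg → 0.00361 × 26000 / 9.8 = 9.58 mm
Layer 600–400 hPa: Δp = 200 hPa = 20000 Pa, q̄ = 0.00288 kg/kg → 0.00288 × 20000 / 9.8 = 5.88 mm
PW = 20.57 + 9.58 + 5.88 = 36.03 ≈ 36.0 mm.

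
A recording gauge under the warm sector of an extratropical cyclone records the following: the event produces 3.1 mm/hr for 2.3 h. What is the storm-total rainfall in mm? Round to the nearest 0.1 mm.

total ≈ 7.1 mm

Total = Σ Rᵢ Δtᵢ = 3.1 × 2.3
      = 7.13 = 7.1 mm.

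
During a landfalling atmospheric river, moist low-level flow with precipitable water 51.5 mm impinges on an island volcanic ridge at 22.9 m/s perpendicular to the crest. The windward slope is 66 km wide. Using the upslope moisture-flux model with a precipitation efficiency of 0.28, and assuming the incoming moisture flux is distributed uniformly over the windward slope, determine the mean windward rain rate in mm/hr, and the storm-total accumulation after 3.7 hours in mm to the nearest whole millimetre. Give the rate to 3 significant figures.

R ≈ 18.0 mm/hr; total ≈ 67 mm

Incoming column moisture flux per unit ridge length: F = V × PW = 22.9 × 51.5 = 1179.35 mm·m/s.
Spread over the 66 km slope with efficiency ε = 0.28: R = ε·F/W = 0.28 × 1179.35 / 66000 m = 5.003e-03 mm/s.
R = 5.003e-03 × 3600 = 18.0 mm/hr.
Over 3.7 h: total = 18.0 × 3.7 = 66.6 ≈ 67 mm.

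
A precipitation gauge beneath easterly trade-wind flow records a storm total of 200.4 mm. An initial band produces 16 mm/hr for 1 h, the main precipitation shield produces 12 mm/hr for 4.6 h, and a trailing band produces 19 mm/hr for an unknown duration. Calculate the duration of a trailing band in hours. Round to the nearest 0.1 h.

duration ≈ 6.8 h

Known phases: 16 × 1 + 12 × 4.6 = 16 + 55.2 = 71.2 mm.
Remaining depth = 200.4 − 71.2 = 129.2 mm.
Duration = 129.2 / 19 = 6.8 h.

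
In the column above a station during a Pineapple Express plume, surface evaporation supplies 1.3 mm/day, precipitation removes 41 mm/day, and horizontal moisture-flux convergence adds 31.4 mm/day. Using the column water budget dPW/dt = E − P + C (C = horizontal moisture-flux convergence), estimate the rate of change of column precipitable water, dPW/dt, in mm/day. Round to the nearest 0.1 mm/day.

dPW/dt = E − P + C = 1.3 − 41 + (31.4) = -8.3 mm/day.

dPW/dt ≈ -8.3 mm/day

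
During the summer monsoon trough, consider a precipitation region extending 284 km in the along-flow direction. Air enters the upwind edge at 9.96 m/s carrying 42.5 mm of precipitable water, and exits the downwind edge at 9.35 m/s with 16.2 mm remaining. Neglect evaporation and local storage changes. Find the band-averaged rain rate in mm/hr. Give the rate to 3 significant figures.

Column moisture flux per unit crosswind length is F = V × PW.
Inflow: F_in = 9.96 × 42.5 = 423.3 mm·m/s
Outflow: F_out = 9.35 × 16.2 = 151.47 mm·m/s
Steady-state rate R = (F_in − F_out)/L = (423.3 − 151.47) / 284000 m = 9.571e-04 mm/s.
R = 9.571e-04 × 3600 = 3.45 mm/hr.

R ≈ 3.45 mm/hr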